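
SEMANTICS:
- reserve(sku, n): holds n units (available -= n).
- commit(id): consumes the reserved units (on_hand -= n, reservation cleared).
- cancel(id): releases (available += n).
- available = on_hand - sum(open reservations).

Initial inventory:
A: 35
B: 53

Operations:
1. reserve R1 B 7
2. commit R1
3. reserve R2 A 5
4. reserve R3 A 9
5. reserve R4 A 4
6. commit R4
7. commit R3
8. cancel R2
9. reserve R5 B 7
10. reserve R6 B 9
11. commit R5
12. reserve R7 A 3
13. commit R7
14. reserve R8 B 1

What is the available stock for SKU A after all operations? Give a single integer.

Answer: 19

Derivation:
Step 1: reserve R1 B 7 -> on_hand[A=35 B=53] avail[A=35 B=46] open={R1}
Step 2: commit R1 -> on_hand[A=35 B=46] avail[A=35 B=46] open={}
Step 3: reserve R2 A 5 -> on_hand[A=35 B=46] avail[A=30 B=46] open={R2}
Step 4: reserve R3 A 9 -> on_hand[A=35 B=46] avail[A=21 B=46] open={R2,R3}
Step 5: reserve R4 A 4 -> on_hand[A=35 B=46] avail[A=17 B=46] open={R2,R3,R4}
Step 6: commit R4 -> on_hand[A=31 B=46] avail[A=17 B=46] open={R2,R3}
Step 7: commit R3 -> on_hand[A=22 B=46] avail[A=17 B=46] open={R2}
Step 8: cancel R2 -> on_hand[A=22 B=46] avail[A=22 B=46] open={}
Step 9: reserve R5 B 7 -> on_hand[A=22 B=46] avail[A=22 B=39] open={R5}
Step 10: reserve R6 B 9 -> on_hand[A=22 B=46] avail[A=22 B=30] open={R5,R6}
Step 11: commit R5 -> on_hand[A=22 B=39] avail[A=22 B=30] open={R6}
Step 12: reserve R7 A 3 -> on_hand[A=22 B=39] avail[A=19 B=30] open={R6,R7}
Step 13: commit R7 -> on_hand[A=19 B=39] avail[A=19 B=30] open={R6}
Step 14: reserve R8 B 1 -> on_hand[A=19 B=39] avail[A=19 B=29] open={R6,R8}
Final available[A] = 19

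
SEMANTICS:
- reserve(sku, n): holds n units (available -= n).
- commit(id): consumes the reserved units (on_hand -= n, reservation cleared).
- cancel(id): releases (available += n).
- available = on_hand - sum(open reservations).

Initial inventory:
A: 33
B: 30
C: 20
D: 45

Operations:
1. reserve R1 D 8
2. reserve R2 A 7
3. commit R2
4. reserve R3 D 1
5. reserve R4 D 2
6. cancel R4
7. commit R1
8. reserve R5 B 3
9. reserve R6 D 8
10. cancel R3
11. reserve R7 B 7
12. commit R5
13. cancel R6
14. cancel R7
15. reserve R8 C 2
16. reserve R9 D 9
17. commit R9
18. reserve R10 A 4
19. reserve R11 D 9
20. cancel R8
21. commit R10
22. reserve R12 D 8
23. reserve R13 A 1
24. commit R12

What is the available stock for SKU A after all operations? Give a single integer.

Answer: 21

Derivation:
Step 1: reserve R1 D 8 -> on_hand[A=33 B=30 C=20 D=45] avail[A=33 B=30 C=20 D=37] open={R1}
Step 2: reserve R2 A 7 -> on_hand[A=33 B=30 C=20 D=45] avail[A=26 B=30 C=20 D=37] open={R1,R2}
Step 3: commit R2 -> on_hand[A=26 B=30 C=20 D=45] avail[A=26 B=30 C=20 D=37] open={R1}
Step 4: reserve R3 D 1 -> on_hand[A=26 B=30 C=20 D=45] avail[A=26 B=30 C=20 D=36] open={R1,R3}
Step 5: reserve R4 D 2 -> on_hand[A=26 B=30 C=20 D=45] avail[A=26 B=30 C=20 D=34] open={R1,R3,R4}
Step 6: cancel R4 -> on_hand[A=26 B=30 C=20 D=45] avail[A=26 B=30 C=20 D=36] open={R1,R3}
Step 7: commit R1 -> on_hand[A=26 B=30 C=20 D=37] avail[A=26 B=30 C=20 D=36] open={R3}
Step 8: reserve R5 B 3 -> on_hand[A=26 B=30 C=20 D=37] avail[A=26 B=27 C=20 D=36] open={R3,R5}
Step 9: reserve R6 D 8 -> on_hand[A=26 B=30 C=20 D=37] avail[A=26 B=27 C=20 D=28] open={R3,R5,R6}
Step 10: cancel R3 -> on_hand[A=26 B=30 C=20 D=37] avail[A=26 B=27 C=20 D=29] open={R5,R6}
Step 11: reserve R7 B 7 -> on_hand[A=26 B=30 C=20 D=37] avail[A=26 B=20 C=20 D=29] open={R5,R6,R7}
Step 12: commit R5 -> on_hand[A=26 B=27 C=20 D=37] avail[A=26 B=20 C=20 D=29] open={R6,R7}
Step 13: cancel R6 -> on_hand[A=26 B=27 C=20 D=37] avail[A=26 B=20 C=20 D=37] open={R7}
Step 14: cancel R7 -> on_hand[A=26 B=27 C=20 D=37] avail[A=26 B=27 C=20 D=37] open={}
Step 15: reserve R8 C 2 -> on_hand[A=26 B=27 C=20 D=37] avail[A=26 B=27 C=18 D=37] open={R8}
Step 16: reserve R9 D 9 -> on_hand[A=26 B=27 C=20 D=37] avail[A=26 B=27 C=18 D=28] open={R8,R9}
Step 17: commit R9 -> on_hand[A=26 B=27 C=20 D=28] avail[A=26 B=27 C=18 D=28] open={R8}
Step 18: reserve R10 A 4 -> on_hand[A=26 B=27 C=20 D=28] avail[A=22 B=27 C=18 D=28] open={R10,R8}
Step 19: reserve R11 D 9 -> on_hand[A=26 B=27 C=20 D=28] avail[A=22 B=27 C=18 D=19] open={R10,R11,R8}
Step 20: cancel R8 -> on_hand[A=26 B=27 C=20 D=28] avail[A=22 B=27 C=20 D=19] open={R10,R11}
Step 21: commit R10 -> on_hand[A=22 B=27 C=20 D=28] avail[A=22 B=27 C=20 D=19] open={R11}
Step 22: reserve R12 D 8 -> on_hand[A=22 B=27 C=20 D=28] avail[A=22 B=27 C=20 D=11] open={R11,R12}
Step 23: reserve R13 A 1 -> on_hand[A=22 B=27 C=20 D=28] avail[A=21 B=27 C=20 D=11] open={R11,R12,R13}
Step 24: commit R12 -> on_hand[A=22 B=27 C=20 D=20] avail[A=21 B=27 C=20 D=11] open={R11,R13}
Final available[A] = 21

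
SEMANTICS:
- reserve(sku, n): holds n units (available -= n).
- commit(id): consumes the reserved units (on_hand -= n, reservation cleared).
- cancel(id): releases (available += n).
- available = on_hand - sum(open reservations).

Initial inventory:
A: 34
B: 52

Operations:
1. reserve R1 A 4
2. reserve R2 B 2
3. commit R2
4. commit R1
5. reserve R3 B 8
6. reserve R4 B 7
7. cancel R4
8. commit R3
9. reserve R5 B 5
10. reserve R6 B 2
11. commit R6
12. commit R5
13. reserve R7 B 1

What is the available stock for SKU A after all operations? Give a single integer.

Step 1: reserve R1 A 4 -> on_hand[A=34 B=52] avail[A=30 B=52] open={R1}
Step 2: reserve R2 B 2 -> on_hand[A=34 B=52] avail[A=30 B=50] open={R1,R2}
Step 3: commit R2 -> on_hand[A=34 B=50] avail[A=30 B=50] open={R1}
Step 4: commit R1 -> on_hand[A=30 B=50] avail[A=30 B=50] open={}
Step 5: reserve R3 B 8 -> on_hand[A=30 B=50] avail[A=30 B=42] open={R3}
Step 6: reserve R4 B 7 -> on_hand[A=30 B=50] avail[A=30 B=35] open={R3,R4}
Step 7: cancel R4 -> on_hand[A=30 B=50] avail[A=30 B=42] open={R3}
Step 8: commit R3 -> on_hand[A=30 B=42] avail[A=30 B=42] open={}
Step 9: reserve R5 B 5 -> on_hand[A=30 B=42] avail[A=30 B=37] open={R5}
Step 10: reserve R6 B 2 -> on_hand[A=30 B=42] avail[A=30 B=35] open={R5,R6}
Step 11: commit R6 -> on_hand[A=30 B=40] avail[A=30 B=35] open={R5}
Step 12: commit R5 -> on_hand[A=30 B=35] avail[A=30 B=35] open={}
Step 13: reserve R7 B 1 -> on_hand[A=30 B=35] avail[A=30 B=34] open={R7}
Final available[A] = 30

Answer: 30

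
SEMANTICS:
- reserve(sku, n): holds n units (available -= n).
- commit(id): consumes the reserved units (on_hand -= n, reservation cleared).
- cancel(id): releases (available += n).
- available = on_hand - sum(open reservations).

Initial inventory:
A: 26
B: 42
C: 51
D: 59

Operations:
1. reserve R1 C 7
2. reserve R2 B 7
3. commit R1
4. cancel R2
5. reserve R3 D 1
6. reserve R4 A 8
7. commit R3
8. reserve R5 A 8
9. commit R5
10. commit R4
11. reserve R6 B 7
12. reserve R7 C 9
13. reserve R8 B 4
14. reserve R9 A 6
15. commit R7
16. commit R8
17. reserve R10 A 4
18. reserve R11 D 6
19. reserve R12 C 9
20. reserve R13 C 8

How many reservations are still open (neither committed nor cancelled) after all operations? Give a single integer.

Step 1: reserve R1 C 7 -> on_hand[A=26 B=42 C=51 D=59] avail[A=26 B=42 C=44 D=59] open={R1}
Step 2: reserve R2 B 7 -> on_hand[A=26 B=42 C=51 D=59] avail[A=26 B=35 C=44 D=59] open={R1,R2}
Step 3: commit R1 -> on_hand[A=26 B=42 C=44 D=59] avail[A=26 B=35 C=44 D=59] open={R2}
Step 4: cancel R2 -> on_hand[A=26 B=42 C=44 D=59] avail[A=26 B=42 C=44 D=59] open={}
Step 5: reserve R3 D 1 -> on_hand[A=26 B=42 C=44 D=59] avail[A=26 B=42 C=44 D=58] open={R3}
Step 6: reserve R4 A 8 -> on_hand[A=26 B=42 C=44 D=59] avail[A=18 B=42 C=44 D=58] open={R3,R4}
Step 7: commit R3 -> on_hand[A=26 B=42 C=44 D=58] avail[A=18 B=42 C=44 D=58] open={R4}
Step 8: reserve R5 A 8 -> on_hand[A=26 B=42 C=44 D=58] avail[A=10 B=42 C=44 D=58] open={R4,R5}
Step 9: commit R5 -> on_hand[A=18 B=42 C=44 D=58] avail[A=10 B=42 C=44 D=58] open={R4}
Step 10: commit R4 -> on_hand[A=10 B=42 C=44 D=58] avail[A=10 B=42 C=44 D=58] open={}
Step 11: reserve R6 B 7 -> on_hand[A=10 B=42 C=44 D=58] avail[A=10 B=35 C=44 D=58] open={R6}
Step 12: reserve R7 C 9 -> on_hand[A=10 B=42 C=44 D=58] avail[A=10 B=35 C=35 D=58] open={R6,R7}
Step 13: reserve R8 B 4 -> on_hand[A=10 B=42 C=44 D=58] avail[A=10 B=31 C=35 D=58] open={R6,R7,R8}
Step 14: reserve R9 A 6 -> on_hand[A=10 B=42 C=44 D=58] avail[A=4 B=31 C=35 D=58] open={R6,R7,R8,R9}
Step 15: commit R7 -> on_hand[A=10 B=42 C=35 D=58] avail[A=4 B=31 C=35 D=58] open={R6,R8,R9}
Step 16: commit R8 -> on_hand[A=10 B=38 C=35 D=58] avail[A=4 B=31 C=35 D=58] open={R6,R9}
Step 17: reserve R10 A 4 -> on_hand[A=10 B=38 C=35 D=58] avail[A=0 B=31 C=35 D=58] open={R10,R6,R9}
Step 18: reserve R11 D 6 -> on_hand[A=10 B=38 C=35 D=58] avail[A=0 B=31 C=35 D=52] open={R10,R11,R6,R9}
Step 19: reserve R12 C 9 -> on_hand[A=10 B=38 C=35 D=58] avail[A=0 B=31 C=26 D=52] open={R10,R11,R12,R6,R9}
Step 20: reserve R13 C 8 -> on_hand[A=10 B=38 C=35 D=58] avail[A=0 B=31 C=18 D=52] open={R10,R11,R12,R13,R6,R9}
Open reservations: ['R10', 'R11', 'R12', 'R13', 'R6', 'R9'] -> 6

Answer: 6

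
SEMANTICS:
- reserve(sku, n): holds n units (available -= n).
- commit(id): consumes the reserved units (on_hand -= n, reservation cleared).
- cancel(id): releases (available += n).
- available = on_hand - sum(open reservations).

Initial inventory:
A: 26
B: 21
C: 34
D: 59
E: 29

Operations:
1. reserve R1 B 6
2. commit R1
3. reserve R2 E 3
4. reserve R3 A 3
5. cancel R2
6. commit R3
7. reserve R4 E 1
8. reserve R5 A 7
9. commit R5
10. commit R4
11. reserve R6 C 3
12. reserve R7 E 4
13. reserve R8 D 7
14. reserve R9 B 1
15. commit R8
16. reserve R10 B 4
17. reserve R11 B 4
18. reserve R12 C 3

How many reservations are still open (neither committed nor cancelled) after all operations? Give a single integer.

Answer: 6

Derivation:
Step 1: reserve R1 B 6 -> on_hand[A=26 B=21 C=34 D=59 E=29] avail[A=26 B=15 C=34 D=59 E=29] open={R1}
Step 2: commit R1 -> on_hand[A=26 B=15 C=34 D=59 E=29] avail[A=26 B=15 C=34 D=59 E=29] open={}
Step 3: reserve R2 E 3 -> on_hand[A=26 B=15 C=34 D=59 E=29] avail[A=26 B=15 C=34 D=59 E=26] open={R2}
Step 4: reserve R3 A 3 -> on_hand[A=26 B=15 C=34 D=59 E=29] avail[A=23 B=15 C=34 D=59 E=26] open={R2,R3}
Step 5: cancel R2 -> on_hand[A=26 B=15 C=34 D=59 E=29] avail[A=23 B=15 C=34 D=59 E=29] open={R3}
Step 6: commit R3 -> on_hand[A=23 B=15 C=34 D=59 E=29] avail[A=23 B=15 C=34 D=59 E=29] open={}
Step 7: reserve R4 E 1 -> on_hand[A=23 B=15 C=34 D=59 E=29] avail[A=23 B=15 C=34 D=59 E=28] open={R4}
Step 8: reserve R5 A 7 -> on_hand[A=23 B=15 C=34 D=59 E=29] avail[A=16 B=15 C=34 D=59 E=28] open={R4,R5}
Step 9: commit R5 -> on_hand[A=16 B=15 C=34 D=59 E=29] avail[A=16 B=15 C=34 D=59 E=28] open={R4}
Step 10: commit R4 -> on_hand[A=16 B=15 C=34 D=59 E=28] avail[A=16 B=15 C=34 D=59 E=28] open={}
Step 11: reserve R6 C 3 -> on_hand[A=16 B=15 C=34 D=59 E=28] avail[A=16 B=15 C=31 D=59 E=28] open={R6}
Step 12: reserve R7 E 4 -> on_hand[A=16 B=15 C=34 D=59 E=28] avail[A=16 B=15 C=31 D=59 E=24] open={R6,R7}
Step 13: reserve R8 D 7 -> on_hand[A=16 B=15 C=34 D=59 E=28] avail[A=16 B=15 C=31 D=52 E=24] open={R6,R7,R8}
Step 14: reserve R9 B 1 -> on_hand[A=16 B=15 C=34 D=59 E=28] avail[A=16 B=14 C=31 D=52 E=24] open={R6,R7,R8,R9}
Step 15: commit R8 -> on_hand[A=16 B=15 C=34 D=52 E=28] avail[A=16 B=14 C=31 D=52 E=24] open={R6,R7,R9}
Step 16: reserve R10 B 4 -> on_hand[A=16 B=15 C=34 D=52 E=28] avail[A=16 B=10 C=31 D=52 E=24] open={R10,R6,R7,R9}
Step 17: reserve R11 B 4 -> on_hand[A=16 B=15 C=34 D=52 E=28] avail[A=16 B=6 C=31 D=52 E=24] open={R10,R11,R6,R7,R9}
Step 18: reserve R12 C 3 -> on_hand[A=16 B=15 C=34 D=52 E=28] avail[A=16 B=6 C=28 D=52 E=24] open={R10,R11,R12,R6,R7,R9}
Open reservations: ['R10', 'R11', 'R12', 'R6', 'R7', 'R9'] -> 6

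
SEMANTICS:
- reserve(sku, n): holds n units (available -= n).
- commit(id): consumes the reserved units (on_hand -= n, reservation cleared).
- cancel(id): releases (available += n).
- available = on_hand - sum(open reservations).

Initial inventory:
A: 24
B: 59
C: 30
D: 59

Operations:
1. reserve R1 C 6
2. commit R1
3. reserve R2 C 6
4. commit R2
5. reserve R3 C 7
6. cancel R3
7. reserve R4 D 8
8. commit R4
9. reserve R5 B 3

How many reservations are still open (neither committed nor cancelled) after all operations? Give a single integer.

Step 1: reserve R1 C 6 -> on_hand[A=24 B=59 C=30 D=59] avail[A=24 B=59 C=24 D=59] open={R1}
Step 2: commit R1 -> on_hand[A=24 B=59 C=24 D=59] avail[A=24 B=59 C=24 D=59] open={}
Step 3: reserve R2 C 6 -> on_hand[A=24 B=59 C=24 D=59] avail[A=24 B=59 C=18 D=59] open={R2}
Step 4: commit R2 -> on_hand[A=24 B=59 C=18 D=59] avail[A=24 B=59 C=18 D=59] open={}
Step 5: reserve R3 C 7 -> on_hand[A=24 B=59 C=18 D=59] avail[A=24 B=59 C=11 D=59] open={R3}
Step 6: cancel R3 -> on_hand[A=24 B=59 C=18 D=59] avail[A=24 B=59 C=18 D=59] open={}
Step 7: reserve R4 D 8 -> on_hand[A=24 B=59 C=18 D=59] avail[A=24 B=59 C=18 D=51] open={R4}
Step 8: commit R4 -> on_hand[A=24 B=59 C=18 D=51] avail[A=24 B=59 C=18 D=51] open={}
Step 9: reserve R5 B 3 -> on_hand[A=24 B=59 C=18 D=51] avail[A=24 B=56 C=18 D=51] open={R5}
Open reservations: ['R5'] -> 1

Answer: 1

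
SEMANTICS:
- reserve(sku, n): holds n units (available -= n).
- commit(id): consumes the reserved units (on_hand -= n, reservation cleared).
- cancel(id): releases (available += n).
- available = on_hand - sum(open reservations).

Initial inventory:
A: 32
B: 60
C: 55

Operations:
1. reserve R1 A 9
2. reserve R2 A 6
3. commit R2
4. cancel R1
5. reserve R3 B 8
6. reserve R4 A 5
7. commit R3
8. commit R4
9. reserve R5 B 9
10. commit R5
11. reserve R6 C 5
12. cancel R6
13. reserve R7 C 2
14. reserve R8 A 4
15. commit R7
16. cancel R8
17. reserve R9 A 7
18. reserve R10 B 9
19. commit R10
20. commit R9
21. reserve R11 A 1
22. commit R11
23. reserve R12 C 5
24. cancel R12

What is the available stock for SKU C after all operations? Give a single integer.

Step 1: reserve R1 A 9 -> on_hand[A=32 B=60 C=55] avail[A=23 B=60 C=55] open={R1}
Step 2: reserve R2 A 6 -> on_hand[A=32 B=60 C=55] avail[A=17 B=60 C=55] open={R1,R2}
Step 3: commit R2 -> on_hand[A=26 B=60 C=55] avail[A=17 B=60 C=55] open={R1}
Step 4: cancel R1 -> on_hand[A=26 B=60 C=55] avail[A=26 B=60 C=55] open={}
Step 5: reserve R3 B 8 -> on_hand[A=26 B=60 C=55] avail[A=26 B=52 C=55] open={R3}
Step 6: reserve R4 A 5 -> on_hand[A=26 B=60 C=55] avail[A=21 B=52 C=55] open={R3,R4}
Step 7: commit R3 -> on_hand[A=26 B=52 C=55] avail[A=21 B=52 C=55] open={R4}
Step 8: commit R4 -> on_hand[A=21 B=52 C=55] avail[A=21 B=52 C=55] open={}
Step 9: reserve R5 B 9 -> on_hand[A=21 B=52 C=55] avail[A=21 B=43 C=55] open={R5}
Step 10: commit R5 -> on_hand[A=21 B=43 C=55] avail[A=21 B=43 C=55] open={}
Step 11: reserve R6 C 5 -> on_hand[A=21 B=43 C=55] avail[A=21 B=43 C=50] open={R6}
Step 12: cancel R6 -> on_hand[A=21 B=43 C=55] avail[A=21 B=43 C=55] open={}
Step 13: reserve R7 C 2 -> on_hand[A=21 B=43 C=55] avail[A=21 B=43 C=53] open={R7}
Step 14: reserve R8 A 4 -> on_hand[A=21 B=43 C=55] avail[A=17 B=43 C=53] open={R7,R8}
Step 15: commit R7 -> on_hand[A=21 B=43 C=53] avail[A=17 B=43 C=53] open={R8}
Step 16: cancel R8 -> on_hand[A=21 B=43 C=53] avail[A=21 B=43 C=53] open={}
Step 17: reserve R9 A 7 -> on_hand[A=21 B=43 C=53] avail[A=14 B=43 C=53] open={R9}
Step 18: reserve R10 B 9 -> on_hand[A=21 B=43 C=53] avail[A=14 B=34 C=53] open={R10,R9}
Step 19: commit R10 -> on_hand[A=21 B=34 C=53] avail[A=14 B=34 C=53] open={R9}
Step 20: commit R9 -> on_hand[A=14 B=34 C=53] avail[A=14 B=34 C=53] open={}
Step 21: reserve R11 A 1 -> on_hand[A=14 B=34 C=53] avail[A=13 B=34 C=53] open={R11}
Step 22: commit R11 -> on_hand[A=13 B=34 C=53] avail[A=13 B=34 C=53] open={}
Step 23: reserve R12 C 5 -> on_hand[A=13 B=34 C=53] avail[A=13 B=34 C=48] open={R12}
Step 24: cancel R12 -> on_hand[A=13 B=34 C=53] avail[A=13 B=34 C=53] open={}
Final available[C] = 53

Answer: 53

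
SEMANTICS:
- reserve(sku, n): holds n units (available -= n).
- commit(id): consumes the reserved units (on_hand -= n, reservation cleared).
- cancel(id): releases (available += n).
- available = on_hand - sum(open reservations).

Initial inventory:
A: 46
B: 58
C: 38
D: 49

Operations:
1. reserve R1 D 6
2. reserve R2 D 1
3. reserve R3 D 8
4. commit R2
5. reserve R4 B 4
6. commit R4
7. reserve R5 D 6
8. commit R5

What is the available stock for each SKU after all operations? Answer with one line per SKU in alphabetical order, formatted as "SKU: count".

Step 1: reserve R1 D 6 -> on_hand[A=46 B=58 C=38 D=49] avail[A=46 B=58 C=38 D=43] open={R1}
Step 2: reserve R2 D 1 -> on_hand[A=46 B=58 C=38 D=49] avail[A=46 B=58 C=38 D=42] open={R1,R2}
Step 3: reserve R3 D 8 -> on_hand[A=46 B=58 C=38 D=49] avail[A=46 B=58 C=38 D=34] open={R1,R2,R3}
Step 4: commit R2 -> on_hand[A=46 B=58 C=38 D=48] avail[A=46 B=58 C=38 D=34] open={R1,R3}
Step 5: reserve R4 B 4 -> on_hand[A=46 B=58 C=38 D=48] avail[A=46 B=54 C=38 D=34] open={R1,R3,R4}
Step 6: commit R4 -> on_hand[A=46 B=54 C=38 D=48] avail[A=46 B=54 C=38 D=34] open={R1,R3}
Step 7: reserve R5 D 6 -> on_hand[A=46 B=54 C=38 D=48] avail[A=46 B=54 C=38 D=28] open={R1,R3,R5}
Step 8: commit R5 -> on_hand[A=46 B=54 C=38 D=42] avail[A=46 B=54 C=38 D=28] open={R1,R3}

Answer: A: 46
B: 54
C: 38
D: 28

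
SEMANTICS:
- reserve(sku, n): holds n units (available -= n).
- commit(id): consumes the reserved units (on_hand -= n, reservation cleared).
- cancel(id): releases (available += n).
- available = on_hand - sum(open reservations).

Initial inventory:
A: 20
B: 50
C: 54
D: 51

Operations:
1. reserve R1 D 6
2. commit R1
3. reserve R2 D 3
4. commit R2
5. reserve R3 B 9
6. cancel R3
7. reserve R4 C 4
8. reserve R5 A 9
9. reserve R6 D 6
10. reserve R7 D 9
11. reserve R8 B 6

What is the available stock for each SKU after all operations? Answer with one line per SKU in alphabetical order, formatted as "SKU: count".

Step 1: reserve R1 D 6 -> on_hand[A=20 B=50 C=54 D=51] avail[A=20 B=50 C=54 D=45] open={R1}
Step 2: commit R1 -> on_hand[A=20 B=50 C=54 D=45] avail[A=20 B=50 C=54 D=45] open={}
Step 3: reserve R2 D 3 -> on_hand[A=20 B=50 C=54 D=45] avail[A=20 B=50 C=54 D=42] open={R2}
Step 4: commit R2 -> on_hand[A=20 B=50 C=54 D=42] avail[A=20 B=50 C=54 D=42] open={}
Step 5: reserve R3 B 9 -> on_hand[A=20 B=50 C=54 D=42] avail[A=20 B=41 C=54 D=42] open={R3}
Step 6: cancel R3 -> on_hand[A=20 B=50 C=54 D=42] avail[A=20 B=50 C=54 D=42] open={}
Step 7: reserve R4 C 4 -> on_hand[A=20 B=50 C=54 D=42] avail[A=20 B=50 C=50 D=42] open={R4}
Step 8: reserve R5 A 9 -> on_hand[A=20 B=50 C=54 D=42] avail[A=11 B=50 C=50 D=42] open={R4,R5}
Step 9: reserve R6 D 6 -> on_hand[A=20 B=50 C=54 D=42] avail[A=11 B=50 C=50 D=36] open={R4,R5,R6}
Step 10: reserve R7 D 9 -> on_hand[A=20 B=50 C=54 D=42] avail[A=11 B=50 C=50 D=27] open={R4,R5,R6,R7}
Step 11: reserve R8 B 6 -> on_hand[A=20 B=50 C=54 D=42] avail[A=11 B=44 C=50 D=27] open={R4,R5,R6,R7,R8}

Answer: A: 11
B: 44
C: 50
D: 27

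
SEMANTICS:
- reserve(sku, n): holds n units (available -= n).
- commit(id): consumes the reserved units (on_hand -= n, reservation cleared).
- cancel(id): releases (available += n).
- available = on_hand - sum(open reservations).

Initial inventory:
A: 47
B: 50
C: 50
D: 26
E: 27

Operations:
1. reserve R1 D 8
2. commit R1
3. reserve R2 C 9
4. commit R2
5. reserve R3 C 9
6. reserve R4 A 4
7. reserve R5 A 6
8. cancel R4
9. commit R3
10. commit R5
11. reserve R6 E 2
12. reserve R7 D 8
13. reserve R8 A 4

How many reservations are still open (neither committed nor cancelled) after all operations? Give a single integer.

Answer: 3

Derivation:
Step 1: reserve R1 D 8 -> on_hand[A=47 B=50 C=50 D=26 E=27] avail[A=47 B=50 C=50 D=18 E=27] open={R1}
Step 2: commit R1 -> on_hand[A=47 B=50 C=50 D=18 E=27] avail[A=47 B=50 C=50 D=18 E=27] open={}
Step 3: reserve R2 C 9 -> on_hand[A=47 B=50 C=50 D=18 E=27] avail[A=47 B=50 C=41 D=18 E=27] open={R2}
Step 4: commit R2 -> on_hand[A=47 B=50 C=41 D=18 E=27] avail[A=47 B=50 C=41 D=18 E=27] open={}
Step 5: reserve R3 C 9 -> on_hand[A=47 B=50 C=41 D=18 E=27] avail[A=47 B=50 C=32 D=18 E=27] open={R3}
Step 6: reserve R4 A 4 -> on_hand[A=47 B=50 C=41 D=18 E=27] avail[A=43 B=50 C=32 D=18 E=27] open={R3,R4}
Step 7: reserve R5 A 6 -> on_hand[A=47 B=50 C=41 D=18 E=27] avail[A=37 B=50 C=32 D=18 E=27] open={R3,R4,R5}
Step 8: cancel R4 -> on_hand[A=47 B=50 C=41 D=18 E=27] avail[A=41 B=50 C=32 D=18 E=27] open={R3,R5}
Step 9: commit R3 -> on_hand[A=47 B=50 C=32 D=18 E=27] avail[A=41 B=50 C=32 D=18 E=27] open={R5}
Step 10: commit R5 -> on_hand[A=41 B=50 C=32 D=18 E=27] avail[A=41 B=50 C=32 D=18 E=27] open={}
Step 11: reserve R6 E 2 -> on_hand[A=41 B=50 C=32 D=18 E=27] avail[A=41 B=50 C=32 D=18 E=25] open={R6}
Step 12: reserve R7 D 8 -> on_hand[A=41 B=50 C=32 D=18 E=27] avail[A=41 B=50 C=32 D=10 E=25] open={R6,R7}
Step 13: reserve R8 A 4 -> on_hand[A=41 B=50 C=32 D=18 E=27] avail[A=37 B=50 C=32 D=10 E=25] open={R6,R7,R8}
Open reservations: ['R6', 'R7', 'R8'] -> 3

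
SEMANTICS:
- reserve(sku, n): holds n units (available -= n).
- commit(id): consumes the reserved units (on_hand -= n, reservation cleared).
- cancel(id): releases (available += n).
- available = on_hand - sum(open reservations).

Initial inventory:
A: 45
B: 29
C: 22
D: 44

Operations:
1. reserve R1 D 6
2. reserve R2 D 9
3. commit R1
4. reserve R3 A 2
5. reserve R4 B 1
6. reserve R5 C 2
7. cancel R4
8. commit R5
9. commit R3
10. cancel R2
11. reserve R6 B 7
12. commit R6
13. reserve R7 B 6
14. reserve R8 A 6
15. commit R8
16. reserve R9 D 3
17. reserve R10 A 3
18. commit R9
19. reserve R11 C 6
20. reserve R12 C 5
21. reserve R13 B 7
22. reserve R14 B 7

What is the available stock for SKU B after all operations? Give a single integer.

Step 1: reserve R1 D 6 -> on_hand[A=45 B=29 C=22 D=44] avail[A=45 B=29 C=22 D=38] open={R1}
Step 2: reserve R2 D 9 -> on_hand[A=45 B=29 C=22 D=44] avail[A=45 B=29 C=22 D=29] open={R1,R2}
Step 3: commit R1 -> on_hand[A=45 B=29 C=22 D=38] avail[A=45 B=29 C=22 D=29] open={R2}
Step 4: reserve R3 A 2 -> on_hand[A=45 B=29 C=22 D=38] avail[A=43 B=29 C=22 D=29] open={R2,R3}
Step 5: reserve R4 B 1 -> on_hand[A=45 B=29 C=22 D=38] avail[A=43 B=28 C=22 D=29] open={R2,R3,R4}
Step 6: reserve R5 C 2 -> on_hand[A=45 B=29 C=22 D=38] avail[A=43 B=28 C=20 D=29] open={R2,R3,R4,R5}
Step 7: cancel R4 -> on_hand[A=45 B=29 C=22 D=38] avail[A=43 B=29 C=20 D=29] open={R2,R3,R5}
Step 8: commit R5 -> on_hand[A=45 B=29 C=20 D=38] avail[A=43 B=29 C=20 D=29] open={R2,R3}
Step 9: commit R3 -> on_hand[A=43 B=29 C=20 D=38] avail[A=43 B=29 C=20 D=29] open={R2}
Step 10: cancel R2 -> on_hand[A=43 B=29 C=20 D=38] avail[A=43 B=29 C=20 D=38] open={}
Step 11: reserve R6 B 7 -> on_hand[A=43 B=29 C=20 D=38] avail[A=43 B=22 C=20 D=38] open={R6}
Step 12: commit R6 -> on_hand[A=43 B=22 C=20 D=38] avail[A=43 B=22 C=20 D=38] open={}
Step 13: reserve R7 B 6 -> on_hand[A=43 B=22 C=20 D=38] avail[A=43 B=16 C=20 D=38] open={R7}
Step 14: reserve R8 A 6 -> on_hand[A=43 B=22 C=20 D=38] avail[A=37 B=16 C=20 D=38] open={R7,R8}
Step 15: commit R8 -> on_hand[A=37 B=22 C=20 D=38] avail[A=37 B=16 C=20 D=38] open={R7}
Step 16: reserve R9 D 3 -> on_hand[A=37 B=22 C=20 D=38] avail[A=37 B=16 C=20 D=35] open={R7,R9}
Step 17: reserve R10 A 3 -> on_hand[A=37 B=22 C=20 D=38] avail[A=34 B=16 C=20 D=35] open={R10,R7,R9}
Step 18: commit R9 -> on_hand[A=37 B=22 C=20 D=35] avail[A=34 B=16 C=20 D=35] open={R10,R7}
Step 19: reserve R11 C 6 -> on_hand[A=37 B=22 C=20 D=35] avail[A=34 B=16 C=14 D=35] open={R10,R11,R7}
Step 20: reserve R12 C 5 -> on_hand[A=37 B=22 C=20 D=35] avail[A=34 B=16 C=9 D=35] open={R10,R11,R12,R7}
Step 21: reserve R13 B 7 -> on_hand[A=37 B=22 C=20 D=35] avail[A=34 B=9 C=9 D=35] open={R10,R11,R12,R13,R7}
Step 22: reserve R14 B 7 -> on_hand[A=37 B=22 C=20 D=35] avail[A=34 B=2 C=9 D=35] open={R10,R11,R12,R13,R14,R7}
Final available[B] = 2

Answer: 2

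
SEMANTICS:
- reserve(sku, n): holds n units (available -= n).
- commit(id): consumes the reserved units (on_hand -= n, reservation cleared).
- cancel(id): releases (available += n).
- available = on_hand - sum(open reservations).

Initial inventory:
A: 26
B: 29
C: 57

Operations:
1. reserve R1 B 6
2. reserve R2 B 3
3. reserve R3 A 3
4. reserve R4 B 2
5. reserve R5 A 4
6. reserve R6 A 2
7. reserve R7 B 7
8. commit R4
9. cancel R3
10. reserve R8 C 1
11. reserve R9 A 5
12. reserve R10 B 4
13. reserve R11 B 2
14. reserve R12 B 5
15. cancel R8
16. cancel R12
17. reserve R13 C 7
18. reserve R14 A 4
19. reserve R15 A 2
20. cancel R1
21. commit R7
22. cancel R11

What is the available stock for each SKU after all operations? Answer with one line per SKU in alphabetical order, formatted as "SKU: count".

Answer: A: 9
B: 13
C: 50

Derivation:
Step 1: reserve R1 B 6 -> on_hand[A=26 B=29 C=57] avail[A=26 B=23 C=57] open={R1}
Step 2: reserve R2 B 3 -> on_hand[A=26 B=29 C=57] avail[A=26 B=20 C=57] open={R1,R2}
Step 3: reserve R3 A 3 -> on_hand[A=26 B=29 C=57] avail[A=23 B=20 C=57] open={R1,R2,R3}
Step 4: reserve R4 B 2 -> on_hand[A=26 B=29 C=57] avail[A=23 B=18 C=57] open={R1,R2,R3,R4}
Step 5: reserve R5 A 4 -> on_hand[A=26 B=29 C=57] avail[A=19 B=18 C=57] open={R1,R2,R3,R4,R5}
Step 6: reserve R6 A 2 -> on_hand[A=26 B=29 C=57] avail[A=17 B=18 C=57] open={R1,R2,R3,R4,R5,R6}
Step 7: reserve R7 B 7 -> on_hand[A=26 B=29 C=57] avail[A=17 B=11 C=57] open={R1,R2,R3,R4,R5,R6,R7}
Step 8: commit R4 -> on_hand[A=26 B=27 C=57] avail[A=17 B=11 C=57] open={R1,R2,R3,R5,R6,R7}
Step 9: cancel R3 -> on_hand[A=26 B=27 C=57] avail[A=20 B=11 C=57] open={R1,R2,R5,R6,R7}
Step 10: reserve R8 C 1 -> on_hand[A=26 B=27 C=57] avail[A=20 B=11 C=56] open={R1,R2,R5,R6,R7,R8}
Step 11: reserve R9 A 5 -> on_hand[A=26 B=27 C=57] avail[A=15 B=11 C=56] open={R1,R2,R5,R6,R7,R8,R9}
Step 12: reserve R10 B 4 -> on_hand[A=26 B=27 C=57] avail[A=15 B=7 C=56] open={R1,R10,R2,R5,R6,R7,R8,R9}
Step 13: reserve R11 B 2 -> on_hand[A=26 B=27 C=57] avail[A=15 B=5 C=56] open={R1,R10,R11,R2,R5,R6,R7,R8,R9}
Step 14: reserve R12 B 5 -> on_hand[A=26 B=27 C=57] avail[A=15 B=0 C=56] open={R1,R10,R11,R12,R2,R5,R6,R7,R8,R9}
Step 15: cancel R8 -> on_hand[A=26 B=27 C=57] avail[A=15 B=0 C=57] open={R1,R10,R11,R12,R2,R5,R6,R7,R9}
Step 16: cancel R12 -> on_hand[A=26 B=27 C=57] avail[A=15 B=5 C=57] open={R1,R10,R11,R2,R5,R6,R7,R9}
Step 17: reserve R13 C 7 -> on_hand[A=26 B=27 C=57] avail[A=15 B=5 C=50] open={R1,R10,R11,R13,R2,R5,R6,R7,R9}
Step 18: reserve R14 A 4 -> on_hand[A=26 B=27 C=57] avail[A=11 B=5 C=50] open={R1,R10,R11,R13,R14,R2,R5,R6,R7,R9}
Step 19: reserve R15 A 2 -> on_hand[A=26 B=27 C=57] avail[A=9 B=5 C=50] open={R1,R10,R11,R13,R14,R15,R2,R5,R6,R7,R9}
Step 20: cancel R1 -> on_hand[A=26 B=27 C=57] avail[A=9 B=11 C=50] open={R10,R11,R13,R14,R15,R2,R5,R6,R7,R9}
Step 21: commit R7 -> on_hand[A=26 B=20 C=57] avail[A=9 B=11 C=50] open={R10,R11,R13,R14,R15,R2,R5,R6,R9}
Step 22: cancel R11 -> on_hand[A=26 B=20 C=57] avail[A=9 B=13 C=50] open={R10,R13,R14,R15,R2,R5,R6,R9}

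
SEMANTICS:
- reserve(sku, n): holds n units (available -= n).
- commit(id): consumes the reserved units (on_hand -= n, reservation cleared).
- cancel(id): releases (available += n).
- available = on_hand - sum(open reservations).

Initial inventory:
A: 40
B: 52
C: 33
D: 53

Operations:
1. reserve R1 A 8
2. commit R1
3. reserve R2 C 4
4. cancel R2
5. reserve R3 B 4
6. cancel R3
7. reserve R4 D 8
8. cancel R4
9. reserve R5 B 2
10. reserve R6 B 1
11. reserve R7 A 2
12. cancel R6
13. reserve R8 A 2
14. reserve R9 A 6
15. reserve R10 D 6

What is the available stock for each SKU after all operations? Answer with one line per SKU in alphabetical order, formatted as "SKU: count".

Answer: A: 22
B: 50
C: 33
D: 47

Derivation:
Step 1: reserve R1 A 8 -> on_hand[A=40 B=52 C=33 D=53] avail[A=32 B=52 C=33 D=53] open={R1}
Step 2: commit R1 -> on_hand[A=32 B=52 C=33 D=53] avail[A=32 B=52 C=33 D=53] open={}
Step 3: reserve R2 C 4 -> on_hand[A=32 B=52 C=33 D=53] avail[A=32 B=52 C=29 D=53] open={R2}
Step 4: cancel R2 -> on_hand[A=32 B=52 C=33 D=53] avail[A=32 B=52 C=33 D=53] open={}
Step 5: reserve R3 B 4 -> on_hand[A=32 B=52 C=33 D=53] avail[A=32 B=48 C=33 D=53] open={R3}
Step 6: cancel R3 -> on_hand[A=32 B=52 C=33 D=53] avail[A=32 B=52 C=33 D=53] open={}
Step 7: reserve R4 D 8 -> on_hand[A=32 B=52 C=33 D=53] avail[A=32 B=52 C=33 D=45] open={R4}
Step 8: cancel R4 -> on_hand[A=32 B=52 C=33 D=53] avail[A=32 B=52 C=33 D=53] open={}
Step 9: reserve R5 B 2 -> on_hand[A=32 B=52 C=33 D=53] avail[A=32 B=50 C=33 D=53] open={R5}
Step 10: reserve R6 B 1 -> on_hand[A=32 B=52 C=33 D=53] avail[A=32 B=49 C=33 D=53] open={R5,R6}
Step 11: reserve R7 A 2 -> on_hand[A=32 B=52 C=33 D=53] avail[A=30 B=49 C=33 D=53] open={R5,R6,R7}
Step 12: cancel R6 -> on_hand[A=32 B=52 C=33 D=53] avail[A=30 B=50 C=33 D=53] open={R5,R7}
Step 13: reserve R8 A 2 -> on_hand[A=32 B=52 C=33 D=53] avail[A=28 B=50 C=33 D=53] open={R5,R7,R8}
Step 14: reserve R9 A 6 -> on_hand[A=32 B=52 C=33 D=53] avail[A=22 B=50 C=33 D=53] open={R5,R7,R8,R9}
Step 15: reserve R10 D 6 -> on_hand[A=32 B=52 C=33 D=53] avail[A=22 B=50 C=33 D=47] open={R10,R5,R7,R8,R9}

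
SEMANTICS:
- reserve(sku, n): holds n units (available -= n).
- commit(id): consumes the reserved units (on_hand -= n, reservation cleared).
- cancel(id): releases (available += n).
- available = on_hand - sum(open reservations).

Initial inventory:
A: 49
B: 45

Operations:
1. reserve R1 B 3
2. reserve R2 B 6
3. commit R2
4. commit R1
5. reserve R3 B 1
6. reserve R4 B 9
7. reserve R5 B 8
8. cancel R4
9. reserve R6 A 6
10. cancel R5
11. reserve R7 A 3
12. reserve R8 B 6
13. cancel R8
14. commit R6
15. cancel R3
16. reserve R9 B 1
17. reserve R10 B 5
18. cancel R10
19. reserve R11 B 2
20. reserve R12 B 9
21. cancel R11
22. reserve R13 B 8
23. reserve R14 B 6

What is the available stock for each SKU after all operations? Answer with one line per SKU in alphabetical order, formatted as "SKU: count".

Step 1: reserve R1 B 3 -> on_hand[A=49 B=45] avail[A=49 B=42] open={R1}
Step 2: reserve R2 B 6 -> on_hand[A=49 B=45] avail[A=49 B=36] open={R1,R2}
Step 3: commit R2 -> on_hand[A=49 B=39] avail[A=49 B=36] open={R1}
Step 4: commit R1 -> on_hand[A=49 B=36] avail[A=49 B=36] open={}
Step 5: reserve R3 B 1 -> on_hand[A=49 B=36] avail[A=49 B=35] open={R3}
Step 6: reserve R4 B 9 -> on_hand[A=49 B=36] avail[A=49 B=26] open={R3,R4}
Step 7: reserve R5 B 8 -> on_hand[A=49 B=36] avail[A=49 B=18] open={R3,R4,R5}
Step 8: cancel R4 -> on_hand[A=49 B=36] avail[A=49 B=27] open={R3,R5}
Step 9: reserve R6 A 6 -> on_hand[A=49 B=36] avail[A=43 B=27] open={R3,R5,R6}
Step 10: cancel R5 -> on_hand[A=49 B=36] avail[A=43 B=35] open={R3,R6}
Step 11: reserve R7 A 3 -> on_hand[A=49 B=36] avail[A=40 B=35] open={R3,R6,R7}
Step 12: reserve R8 B 6 -> on_hand[A=49 B=36] avail[A=40 B=29] open={R3,R6,R7,R8}
Step 13: cancel R8 -> on_hand[A=49 B=36] avail[A=40 B=35] open={R3,R6,R7}
Step 14: commit R6 -> on_hand[A=43 B=36] avail[A=40 B=35] open={R3,R7}
Step 15: cancel R3 -> on_hand[A=43 B=36] avail[A=40 B=36] open={R7}
Step 16: reserve R9 B 1 -> on_hand[A=43 B=36] avail[A=40 B=35] open={R7,R9}
Step 17: reserve R10 B 5 -> on_hand[A=43 B=36] avail[A=40 B=30] open={R10,R7,R9}
Step 18: cancel R10 -> on_hand[A=43 B=36] avail[A=40 B=35] open={R7,R9}
Step 19: reserve R11 B 2 -> on_hand[A=43 B=36] avail[A=40 B=33] open={R11,R7,R9}
Step 20: reserve R12 B 9 -> on_hand[A=43 B=36] avail[A=40 B=24] open={R11,R12,R7,R9}
Step 21: cancel R11 -> on_hand[A=43 B=36] avail[A=40 B=26] open={R12,R7,R9}
Step 22: reserve R13 B 8 -> on_hand[A=43 B=36] avail[A=40 B=18] open={R12,R13,R7,R9}
Step 23: reserve R14 B 6 -> on_hand[A=43 B=36] avail[A=40 B=12] open={R12,R13,R14,R7,R9}

Answer: A: 40
B: 12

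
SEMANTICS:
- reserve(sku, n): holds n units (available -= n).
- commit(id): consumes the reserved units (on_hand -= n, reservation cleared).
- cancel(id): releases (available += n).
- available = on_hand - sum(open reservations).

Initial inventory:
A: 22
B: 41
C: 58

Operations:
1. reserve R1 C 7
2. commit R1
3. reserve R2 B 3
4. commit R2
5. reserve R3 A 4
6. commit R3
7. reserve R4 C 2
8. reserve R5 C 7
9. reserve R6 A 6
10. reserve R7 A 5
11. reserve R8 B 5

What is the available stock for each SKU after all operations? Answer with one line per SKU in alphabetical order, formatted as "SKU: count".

Answer: A: 7
B: 33
C: 42

Derivation:
Step 1: reserve R1 C 7 -> on_hand[A=22 B=41 C=58] avail[A=22 B=41 C=51] open={R1}
Step 2: commit R1 -> on_hand[A=22 B=41 C=51] avail[A=22 B=41 C=51] open={}
Step 3: reserve R2 B 3 -> on_hand[A=22 B=41 C=51] avail[A=22 B=38 C=51] open={R2}
Step 4: commit R2 -> on_hand[A=22 B=38 C=51] avail[A=22 B=38 C=51] open={}
Step 5: reserve R3 A 4 -> on_hand[A=22 B=38 C=51] avail[A=18 B=38 C=51] open={R3}
Step 6: commit R3 -> on_hand[A=18 B=38 C=51] avail[A=18 B=38 C=51] open={}
Step 7: reserve R4 C 2 -> on_hand[A=18 B=38 C=51] avail[A=18 B=38 C=49] open={R4}
Step 8: reserve R5 C 7 -> on_hand[A=18 B=38 C=51] avail[A=18 B=38 C=42] open={R4,R5}
Step 9: reserve R6 A 6 -> on_hand[A=18 B=38 C=51] avail[A=12 B=38 C=42] open={R4,R5,R6}
Step 10: reserve R7 A 5 -> on_hand[A=18 B=38 C=51] avail[A=7 B=38 C=42] open={R4,R5,R6,R7}
Step 11: reserve R8 B 5 -> on_hand[A=18 B=38 C=51] avail[A=7 B=33 C=42] open={R4,R5,R6,R7,R8}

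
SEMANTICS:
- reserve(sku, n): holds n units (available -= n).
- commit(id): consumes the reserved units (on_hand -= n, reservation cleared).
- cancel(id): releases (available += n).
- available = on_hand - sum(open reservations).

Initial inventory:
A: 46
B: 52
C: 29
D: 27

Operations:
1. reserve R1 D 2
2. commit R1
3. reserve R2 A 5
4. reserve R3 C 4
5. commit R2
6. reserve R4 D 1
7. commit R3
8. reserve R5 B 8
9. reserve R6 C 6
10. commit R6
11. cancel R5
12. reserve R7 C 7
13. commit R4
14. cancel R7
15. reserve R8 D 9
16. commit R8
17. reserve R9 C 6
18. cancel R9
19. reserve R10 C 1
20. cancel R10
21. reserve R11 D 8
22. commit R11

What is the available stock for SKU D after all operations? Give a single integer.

Step 1: reserve R1 D 2 -> on_hand[A=46 B=52 C=29 D=27] avail[A=46 B=52 C=29 D=25] open={R1}
Step 2: commit R1 -> on_hand[A=46 B=52 C=29 D=25] avail[A=46 B=52 C=29 D=25] open={}
Step 3: reserve R2 A 5 -> on_hand[A=46 B=52 C=29 D=25] avail[A=41 B=52 C=29 D=25] open={R2}
Step 4: reserve R3 C 4 -> on_hand[A=46 B=52 C=29 D=25] avail[A=41 B=52 C=25 D=25] open={R2,R3}
Step 5: commit R2 -> on_hand[A=41 B=52 C=29 D=25] avail[A=41 B=52 C=25 D=25] open={R3}
Step 6: reserve R4 D 1 -> on_hand[A=41 B=52 C=29 D=25] avail[A=41 B=52 C=25 D=24] open={R3,R4}
Step 7: commit R3 -> on_hand[A=41 B=52 C=25 D=25] avail[A=41 B=52 C=25 D=24] open={R4}
Step 8: reserve R5 B 8 -> on_hand[A=41 B=52 C=25 D=25] avail[A=41 B=44 C=25 D=24] open={R4,R5}
Step 9: reserve R6 C 6 -> on_hand[A=41 B=52 C=25 D=25] avail[A=41 B=44 C=19 D=24] open={R4,R5,R6}
Step 10: commit R6 -> on_hand[A=41 B=52 C=19 D=25] avail[A=41 B=44 C=19 D=24] open={R4,R5}
Step 11: cancel R5 -> on_hand[A=41 B=52 C=19 D=25] avail[A=41 B=52 C=19 D=24] open={R4}
Step 12: reserve R7 C 7 -> on_hand[A=41 B=52 C=19 D=25] avail[A=41 B=52 C=12 D=24] open={R4,R7}
Step 13: commit R4 -> on_hand[A=41 B=52 C=19 D=24] avail[A=41 B=52 C=12 D=24] open={R7}
Step 14: cancel R7 -> on_hand[A=41 B=52 C=19 D=24] avail[A=41 B=52 C=19 D=24] open={}
Step 15: reserve R8 D 9 -> on_hand[A=41 B=52 C=19 D=24] avail[A=41 B=52 C=19 D=15] open={R8}
Step 16: commit R8 -> on_hand[A=41 B=52 C=19 D=15] avail[A=41 B=52 C=19 D=15] open={}
Step 17: reserve R9 C 6 -> on_hand[A=41 B=52 C=19 D=15] avail[A=41 B=52 C=13 D=15] open={R9}
Step 18: cancel R9 -> on_hand[A=41 B=52 C=19 D=15] avail[A=41 B=52 C=19 D=15] open={}
Step 19: reserve R10 C 1 -> on_hand[A=41 B=52 C=19 D=15] avail[A=41 B=52 C=18 D=15] open={R10}
Step 20: cancel R10 -> on_hand[A=41 B=52 C=19 D=15] avail[A=41 B=52 C=19 D=15] open={}
Step 21: reserve R11 D 8 -> on_hand[A=41 B=52 C=19 D=15] avail[A=41 B=52 C=19 D=7] open={R11}
Step 22: commit R11 -> on_hand[A=41 B=52 C=19 D=7] avail[A=41 B=52 C=19 D=7] open={}
Final available[D] = 7

Answer: 7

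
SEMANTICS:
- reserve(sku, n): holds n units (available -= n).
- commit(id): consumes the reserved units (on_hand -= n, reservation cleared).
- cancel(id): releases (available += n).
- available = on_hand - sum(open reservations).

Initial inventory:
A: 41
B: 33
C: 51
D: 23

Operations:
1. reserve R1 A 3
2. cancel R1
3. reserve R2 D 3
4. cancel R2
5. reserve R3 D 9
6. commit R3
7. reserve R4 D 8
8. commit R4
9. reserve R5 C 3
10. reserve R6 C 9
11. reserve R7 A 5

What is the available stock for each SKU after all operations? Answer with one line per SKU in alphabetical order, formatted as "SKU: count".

Answer: A: 36
B: 33
C: 39
D: 6

Derivation:
Step 1: reserve R1 A 3 -> on_hand[A=41 B=33 C=51 D=23] avail[A=38 B=33 C=51 D=23] open={R1}
Step 2: cancel R1 -> on_hand[A=41 B=33 C=51 D=23] avail[A=41 B=33 C=51 D=23] open={}
Step 3: reserve R2 D 3 -> on_hand[A=41 B=33 C=51 D=23] avail[A=41 B=33 C=51 D=20] open={R2}
Step 4: cancel R2 -> on_hand[A=41 B=33 C=51 D=23] avail[A=41 B=33 C=51 D=23] open={}
Step 5: reserve R3 D 9 -> on_hand[A=41 B=33 C=51 D=23] avail[A=41 B=33 C=51 D=14] open={R3}
Step 6: commit R3 -> on_hand[A=41 B=33 C=51 D=14] avail[A=41 B=33 C=51 D=14] open={}
Step 7: reserve R4 D 8 -> on_hand[A=41 B=33 C=51 D=14] avail[A=41 B=33 C=51 D=6] open={R4}
Step 8: commit R4 -> on_hand[A=41 B=33 C=51 D=6] avail[A=41 B=33 C=51 D=6] open={}
Step 9: reserve R5 C 3 -> on_hand[A=41 B=33 C=51 D=6] avail[A=41 B=33 C=48 D=6] open={R5}
Step 10: reserve R6 C 9 -> on_hand[A=41 B=33 C=51 D=6] avail[A=41 B=33 C=39 D=6] open={R5,R6}
Step 11: reserve R7 A 5 -> on_hand[A=41 B=33 C=51 D=6] avail[A=36 B=33 C=39 D=6] open={R5,R6,R7}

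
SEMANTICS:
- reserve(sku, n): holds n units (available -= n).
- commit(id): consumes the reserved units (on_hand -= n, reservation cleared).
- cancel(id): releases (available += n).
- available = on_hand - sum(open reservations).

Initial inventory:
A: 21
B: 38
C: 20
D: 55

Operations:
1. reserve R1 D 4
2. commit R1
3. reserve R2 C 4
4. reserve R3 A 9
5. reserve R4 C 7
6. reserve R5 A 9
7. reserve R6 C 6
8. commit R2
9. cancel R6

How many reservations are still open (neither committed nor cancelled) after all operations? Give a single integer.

Step 1: reserve R1 D 4 -> on_hand[A=21 B=38 C=20 D=55] avail[A=21 B=38 C=20 D=51] open={R1}
Step 2: commit R1 -> on_hand[A=21 B=38 C=20 D=51] avail[A=21 B=38 C=20 D=51] open={}
Step 3: reserve R2 C 4 -> on_hand[A=21 B=38 C=20 D=51] avail[A=21 B=38 C=16 D=51] open={R2}
Step 4: reserve R3 A 9 -> on_hand[A=21 B=38 C=20 D=51] avail[A=12 B=38 C=16 D=51] open={R2,R3}
Step 5: reserve R4 C 7 -> on_hand[A=21 B=38 C=20 D=51] avail[A=12 B=38 C=9 D=51] open={R2,R3,R4}
Step 6: reserve R5 A 9 -> on_hand[A=21 B=38 C=20 D=51] avail[A=3 B=38 C=9 D=51] open={R2,R3,R4,R5}
Step 7: reserve R6 C 6 -> on_hand[A=21 B=38 C=20 D=51] avail[A=3 B=38 C=3 D=51] open={R2,R3,R4,R5,R6}
Step 8: commit R2 -> on_hand[A=21 B=38 C=16 D=51] avail[A=3 B=38 C=3 D=51] open={R3,R4,R5,R6}
Step 9: cancel R6 -> on_hand[A=21 B=38 C=16 D=51] avail[A=3 B=38 C=9 D=51] open={R3,R4,R5}
Open reservations: ['R3', 'R4', 'R5'] -> 3

Answer: 3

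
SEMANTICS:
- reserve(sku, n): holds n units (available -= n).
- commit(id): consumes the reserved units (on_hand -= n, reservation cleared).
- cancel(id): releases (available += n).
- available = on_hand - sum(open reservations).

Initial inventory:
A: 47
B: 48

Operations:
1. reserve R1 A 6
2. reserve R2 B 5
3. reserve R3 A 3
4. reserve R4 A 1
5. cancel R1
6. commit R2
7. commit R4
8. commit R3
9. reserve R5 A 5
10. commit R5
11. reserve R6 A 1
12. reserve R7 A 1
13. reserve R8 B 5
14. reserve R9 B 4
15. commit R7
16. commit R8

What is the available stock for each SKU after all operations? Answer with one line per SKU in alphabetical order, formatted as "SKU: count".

Answer: A: 36
B: 34

Derivation:
Step 1: reserve R1 A 6 -> on_hand[A=47 B=48] avail[A=41 B=48] open={R1}
Step 2: reserve R2 B 5 -> on_hand[A=47 B=48] avail[A=41 B=43] open={R1,R2}
Step 3: reserve R3 A 3 -> on_hand[A=47 B=48] avail[A=38 B=43] open={R1,R2,R3}
Step 4: reserve R4 A 1 -> on_hand[A=47 B=48] avail[A=37 B=43] open={R1,R2,R3,R4}
Step 5: cancel R1 -> on_hand[A=47 B=48] avail[A=43 B=43] open={R2,R3,R4}
Step 6: commit R2 -> on_hand[A=47 B=43] avail[A=43 B=43] open={R3,R4}
Step 7: commit R4 -> on_hand[A=46 B=43] avail[A=43 B=43] open={R3}
Step 8: commit R3 -> on_hand[A=43 B=43] avail[A=43 B=43] open={}
Step 9: reserve R5 A 5 -> on_hand[A=43 B=43] avail[A=38 B=43] open={R5}
Step 10: commit R5 -> on_hand[A=38 B=43] avail[A=38 B=43] open={}
Step 11: reserve R6 A 1 -> on_hand[A=38 B=43] avail[A=37 B=43] open={R6}
Step 12: reserve R7 A 1 -> on_hand[A=38 B=43] avail[A=36 B=43] open={R6,R7}
Step 13: reserve R8 B 5 -> on_hand[A=38 B=43] avail[A=36 B=38] open={R6,R7,R8}
Step 14: reserve R9 B 4 -> on_hand[A=38 B=43] avail[A=36 B=34] open={R6,R7,R8,R9}
Step 15: commit R7 -> on_hand[A=37 B=43] avail[A=36 B=34] open={R6,R8,R9}
Step 16: commit R8 -> on_hand[A=37 B=38] avail[A=36 B=34] open={R6,R9}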